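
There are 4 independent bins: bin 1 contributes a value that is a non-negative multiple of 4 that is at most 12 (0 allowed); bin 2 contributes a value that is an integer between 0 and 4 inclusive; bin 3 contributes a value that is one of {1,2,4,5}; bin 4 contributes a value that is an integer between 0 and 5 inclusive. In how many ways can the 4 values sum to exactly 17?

The generating function for the choices is (1 + x^4 + x^8 + x^12)·(1 + x + x^2 + x^3 + x^4)·(x + x^2 + x^4 + x^5)·(1 + x + x^2 + x^3 + x^4 + x^5); the count is [x^17].
(1 + x^4 + x^8 + x^12) has coefficients 1,0,0,0,1,0,0,0,1,0,0,0,1 for degrees 0…12.
(1 + x + x^2 + x^3 + x^4) has coefficients 1,1,1,1,1,0,0,0,0,0,0,0,0,0,0,0,0,0 for degrees 0…17.
Multiplying by (x + x^2 + x^4 + x^5) gives running coefficients 0,1,2,2,3,4,3,2,2,1,0,0,0,0,0,0,0,0 for degrees 0…17.
Finally multiplying by (1 + x + x^2 + x^3 + x^4 + x^5), the product of all factors after the first has coefficients 0,1,3,5,8,12,15,16,16,15,12,8,5,3,1,0,0,0 for degrees 0…17.
[x^17] = 1·0 + 1·3 + 1·15 + 1·12 = 30.

30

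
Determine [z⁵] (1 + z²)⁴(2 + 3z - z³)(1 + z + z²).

37

(1 + z²)⁴ has coefficients 1,0,4,0,6,0 for degrees 0…5.
(2 + 3z - z³) has coefficients 2,3,0,-1,0,0 for degrees 0…5.
Finally multiplying by (1 + z + z²), the product of all factors after the first has coefficients 2,5,5,2,-1,-1 for degrees 0…5.
[z⁵] = 1·(-1) + 4·2 + 6·5 = 37.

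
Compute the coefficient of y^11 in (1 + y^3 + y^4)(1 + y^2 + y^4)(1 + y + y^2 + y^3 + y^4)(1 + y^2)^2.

(1 + y^3 + y^4) has coefficients 1,0,0,1,1 for degrees 0…4.
(1 + y^2 + y^4) has coefficients 1,0,1,0,1,0,0,0,0,0,0,0 for degrees 0…11.
Multiplying by (1 + y + y^2 + y^3 + y^4) gives running coefficients 1,1,2,2,3,2,2,1,1,0,0,0 for degrees 0…11.
Finally multiplying by (1 + y^2)^2, the product of all factors after the first has coefficients 1,1,4,4,8,7,10,7,8,4,4,1 for degrees 0…11.
[y^11] = 1·1 + 1·8 + 1·7 = 16.

16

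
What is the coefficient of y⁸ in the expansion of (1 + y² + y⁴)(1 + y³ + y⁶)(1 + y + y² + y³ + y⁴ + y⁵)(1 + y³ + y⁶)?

13

(1 + y² + y⁴) has coefficients 1,0,1,0,1 for degrees 0…4.
(1 + y³ + y⁶) has coefficients 1,0,0,1,0,0,1,0,0 for degrees 0…8.
Multiplying by (1 + y + y² + y³ + y⁴ + y⁵) gives running coefficients 1,1,1,2,2,2,2,2,2 for degrees 0…8.
Finally multiplying by (1 + y³ + y⁶), the product of all factors after the first has coefficients 1,1,1,3,3,3,5,5,5 for degrees 0…8.
[y⁸] = 1·5 + 1·5 + 1·3 = 13.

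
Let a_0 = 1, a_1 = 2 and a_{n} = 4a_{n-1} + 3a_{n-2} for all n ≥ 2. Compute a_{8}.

The ordinary generating function has denominator 1 - 4x - 3x^2.
Iterating the recurrence: a_0,…,a_{8} = 1, 2, 11, 50, 233, 1082, 5027, 23354, 108497.

108497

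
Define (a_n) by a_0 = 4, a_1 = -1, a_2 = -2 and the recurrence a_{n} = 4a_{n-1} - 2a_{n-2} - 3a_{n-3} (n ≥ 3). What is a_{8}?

-6454

The ordinary generating function has denominator 1 - 4z + 2z^2 + 3z^3.
Iterating the recurrence: a_0,…,a_{8} = 4, -1, -2, -18, -65, -218, -688, -2121, -6454.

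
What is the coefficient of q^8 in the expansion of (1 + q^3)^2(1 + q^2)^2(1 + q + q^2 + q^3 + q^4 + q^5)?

(1 + q^3)^2 has coefficients 1,0,0,2,0,0,1 for degrees 0…6.
(1 + q^2)^2 has coefficients 1,0,2,0,1,0,0,0,0 for degrees 0…8.
Finally multiplying by (1 + q + q^2 + q^3 + q^4 + q^5), the product of all factors after the first has coefficients 1,1,3,3,4,4,3,3,1 for degrees 0…8.
[q^8] = 1·1 + 2·4 + 1·3 = 12.

12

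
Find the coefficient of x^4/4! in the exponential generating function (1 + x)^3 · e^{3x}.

The EGF product rule gives c_4 = Σ_{k_1+k_2=4} C(4; k_1,k_2) · ∏ g_i(k_i), where (1+x)^3 gives the falling factorial (3)_k; e^{3x} gives (3)^k.
g_1(k) for k = 0…4: 1, 3, 6, 6, 0.
g_2(k) for k = 0…4: 1, 3, 9, 27, 81.
c_4 = Σ_k C(4,k)·g_1(k)·g_2(4−k) = 1·1·81 + 4·3·27 + 6·6·9 + 4·6·3 = 81 + 324 + 324 + 72 = 801.

801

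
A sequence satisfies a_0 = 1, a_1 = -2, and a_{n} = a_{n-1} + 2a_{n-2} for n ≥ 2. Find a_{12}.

-1364

The ordinary generating function has denominator 1 - q - 2q^2.
Iterating the recurrence: a_0,…,a_{12} = 1, -2, 0, -4, -4, -12, -20, -44, -84, -172, -340, -684, -1364.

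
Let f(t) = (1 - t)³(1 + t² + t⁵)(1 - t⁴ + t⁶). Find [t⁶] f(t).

-6

(1 - t)³ has coefficients 1,-3,3,-1 for degrees 0…3.
(1 + t² + t⁵) has coefficients 1,0,1,0,0,1,0 for degrees 0…6.
Finally multiplying by (1 - t⁴ + t⁶), the product of all factors after the first has coefficients 1,0,1,0,-1,1,0 for degrees 0…6.
[t⁶] = 1·0 − 3·1 + 3·(-1) − 1·0 = -6.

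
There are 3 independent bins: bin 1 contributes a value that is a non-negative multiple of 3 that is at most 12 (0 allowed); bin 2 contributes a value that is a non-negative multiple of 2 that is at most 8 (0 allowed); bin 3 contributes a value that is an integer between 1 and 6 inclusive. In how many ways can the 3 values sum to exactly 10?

9

The generating function for the choices is (1 + t³ + t⁶ + t⁹ + t¹²)·(1 + t² + t⁴ + t⁶ + t⁸)·(t + t² + t³ + t⁴ + t⁵ + t⁶); the count is [t¹⁰].
(1 + t³ + t⁶ + t⁹ + t¹²) has coefficients 1,0,0,1,0,0,1,0,0,1,0 for degrees 0…10.
(1 + t² + t⁴ + t⁶ + t⁸) has coefficients 1,0,1,0,1,0,1,0,1,0,0 for degrees 0…10.
Finally multiplying by (t + t² + t³ + t⁴ + t⁵ + t⁶), the product of all factors after the first has coefficients 0,1,1,2,2,3,3,3,3,3,3 for degrees 0…10.
[t¹⁰] = 1·3 + 1·3 + 1·2 + 1·1 = 9.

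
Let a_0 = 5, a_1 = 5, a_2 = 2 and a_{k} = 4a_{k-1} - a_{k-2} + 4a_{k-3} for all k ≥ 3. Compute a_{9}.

The ordinary generating function has denominator 1 - 4t + t^2 - 4t^3.
Iterating the recurrence: a_0,…,a_{9} = 5, 5, 2, 23, 110, 425, 1682, 6743, 26990, 107945.

107945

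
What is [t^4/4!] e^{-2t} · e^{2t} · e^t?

1

The EGF product rule gives c_4 = Σ_{k_1+k_2+k_3=4} C(4; k_1,k_2,k_3) · ∏ g_i(k_i), where e^{-2t} gives (-2)^k; e^{2t} gives (2)^k; e^t gives (1)^k.
g_1(k) for k = 0…4: 1, -2, 4, -8, 16.
g_2(k) for k = 0…4: 1, 2, 4, 8, 16.
g_3(k) for k = 0…4: 1, 1, 1, 1, 1.
First combine the last two factors: h(k) = Σ_j C(k,j)·g_2(j)·g_3(k−j) for k = 0…4: 1, 3, 9, 27, 81.
c_4 = Σ_k C(4,k)·g_1(k)·h(4−k) = 1·1·81 + 4·(-2)·27 + 6·4·9 + 4·(-8)·3 + 1·16·1 = 81 − 216 + 216 − 96 + 16 = 1.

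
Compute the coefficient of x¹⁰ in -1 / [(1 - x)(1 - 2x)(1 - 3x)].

-261625

Partial fractions give a closed form: a_n = (-1/2)·1^n + (4)·2^n + (-9/2)·3^n.
At n = 10: a_10 = -261625.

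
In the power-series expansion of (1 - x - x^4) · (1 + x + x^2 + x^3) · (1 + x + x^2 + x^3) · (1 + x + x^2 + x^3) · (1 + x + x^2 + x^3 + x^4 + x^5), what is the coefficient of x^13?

-50

(1 - x - x^4) has coefficients 1,-1,0,0,-1 for degrees 0…4.
(1 + x + x^2 + x^3) has coefficients 1,1,1,1,0,0,0,0,0,0,0,0,0,0 for degrees 0…13.
Multiplying by (1 + x + x^2 + x^3) gives running coefficients 1,2,3,4,3,2,1,0,0,0,0,0,0,0 for degrees 0…13.
Multiplying by (1 + x + x^2 + x^3) gives running coefficients 1,3,6,10,12,12,10,6,3,1,0,0,0,0 for degrees 0…13.
Finally multiplying by (1 + x + x^2 + x^3 + x^4 + x^5), the product of all factors after the first has coefficients 1,4,10,20,32,44,53,56,53,44,32,20,10,4 for degrees 0…13.
[x^13] = 1·4 − 1·10 − 1·44 = -50.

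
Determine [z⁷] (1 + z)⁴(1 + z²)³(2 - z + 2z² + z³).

80

(1 + z)⁴ has coefficients 1,4,6,4,1 for degrees 0…4.
(1 + z²)³ has coefficients 1,0,3,0,3,0,1,0 for degrees 0…7.
Finally multiplying by (2 - z + 2z² + z³), the product of all factors after the first has coefficients 2,-1,8,-2,12,0,8,2 for degrees 0…7.
[z⁷] = 1·2 + 4·8 + 6·0 + 4·12 + 1·(-2) = 80.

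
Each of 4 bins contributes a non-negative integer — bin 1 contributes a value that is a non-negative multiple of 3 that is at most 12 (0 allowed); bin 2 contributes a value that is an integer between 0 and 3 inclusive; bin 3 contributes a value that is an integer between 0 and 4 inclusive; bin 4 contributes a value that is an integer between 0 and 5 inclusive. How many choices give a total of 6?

The generating function for the choices is (1 + y^3 + y^6 + y^9 + y^12)·(1 + y + y^2 + y^3)·(1 + y + y^2 + y^3 + y^4)·(1 + y + y^2 + y^3 + y^4 + y^5); the count is [y^6].
(1 + y^3 + y^6 + y^9 + y^12) has coefficients 1,0,0,1,0,0,1 for degrees 0…6.
(1 + y + y^2 + y^3) has coefficients 1,1,1,1,0,0,0 for degrees 0…6.
Multiplying by (1 + y + y^2 + y^3 + y^4) gives running coefficients 1,2,3,4,4,3,2 for degrees 0…6.
Finally multiplying by (1 + y + y^2 + y^3 + y^4 + y^5), the product of all factors after the first has coefficients 1,3,6,10,14,17,18 for degrees 0…6.
[y^6] = 1·18 + 1·10 + 1·1 = 29.

29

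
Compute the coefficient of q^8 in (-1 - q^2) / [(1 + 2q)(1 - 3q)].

-4502

The denominator gives the recurrence a_n = a_(n−1) + 6a_(n−2) for n ≥ 3; the numerator fixes a_0 = -1, a_1 = -1, a_2 = -8.
Iterating: -1, -1, -8, -14, -62, -146, -518, -1394, -4502, so a_8 = -4502.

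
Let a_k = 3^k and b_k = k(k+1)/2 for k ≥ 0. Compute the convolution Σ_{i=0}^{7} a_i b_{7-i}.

2440

The convolution is the x^7 coefficient of A(x)B(x).
Σ = 1·28 + 3·21 + 9·15 + 27·10 + 81·6 + 243·3 + 729·1 + 2187·0 = 2440.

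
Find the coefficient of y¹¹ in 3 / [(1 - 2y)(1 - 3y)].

Partial fractions give a closed form: a_n = (-6)·2^n + (9)·3^n.
At n = 11: a_11 = 1582035.

1582035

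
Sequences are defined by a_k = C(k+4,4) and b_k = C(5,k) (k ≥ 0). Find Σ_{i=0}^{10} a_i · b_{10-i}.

This is [x^10] in the product of the two ordinary generating functions.
Σ = 1·0 + 5·0 + 15·0 + 35·0 + 70·0 + 126·1 + 210·5 + 330·10 + 495·10 + 715·5 + 1001·1 = 14002.

14002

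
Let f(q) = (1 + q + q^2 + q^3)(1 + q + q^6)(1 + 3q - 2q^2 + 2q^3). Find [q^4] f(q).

7

(1 + q + q^2 + q^3) has coefficients 1,1,1,1 for degrees 0…3.
(1 + q + q^6) has coefficients 1,1,0,0,0 for degrees 0…4.
Finally multiplying by (1 + 3q - 2q^2 + 2q^3), the product of all factors after the first has coefficients 1,4,1,0,2 for degrees 0…4.
[q^4] = 1·2 + 1·0 + 1·1 + 1·4 = 7.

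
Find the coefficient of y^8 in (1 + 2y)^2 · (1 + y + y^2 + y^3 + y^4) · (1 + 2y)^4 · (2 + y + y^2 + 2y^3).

(1 + 2y)^2 has coefficients 1,4,4 for degrees 0…2.
(1 + y + y^2 + y^3 + y^4) has coefficients 1,1,1,1,1,0,0,0,0 for degrees 0…8.
Multiplying by (1 + 2y)^4 gives running coefficients 1,9,33,65,81,80,72,48,16 for degrees 0…8.
Finally multiplying by (2 + y + y^2 + 2y^3), the product of all factors after the first has coefficients 2,19,76,174,278,372,435,410,312 for degrees 0…8.
[y^8] = 1·312 + 4·410 + 4·435 = 3692.

3692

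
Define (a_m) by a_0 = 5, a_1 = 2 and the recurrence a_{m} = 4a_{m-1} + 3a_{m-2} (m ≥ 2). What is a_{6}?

9935

The ordinary generating function has denominator 1 - 4x - 3x^2.
Iterating the recurrence: a_0,…,a_{6} = 5, 2, 23, 98, 461, 2138, 9935.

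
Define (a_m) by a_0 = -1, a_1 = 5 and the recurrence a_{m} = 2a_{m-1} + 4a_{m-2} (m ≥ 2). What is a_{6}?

960

The ordinary generating function has denominator 1 - 2y - 4y^2.
Iterating the recurrence: a_0,…,a_{6} = -1, 5, 6, 32, 88, 304, 960.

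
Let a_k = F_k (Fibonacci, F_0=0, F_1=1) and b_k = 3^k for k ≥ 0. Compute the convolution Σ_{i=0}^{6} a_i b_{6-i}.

The convolution is the t^6 coefficient of A(t)B(t).
Σ = 0·729 + 1·243 + 1·81 + 2·27 + 3·9 + 5·3 + 8·1 = 428.

428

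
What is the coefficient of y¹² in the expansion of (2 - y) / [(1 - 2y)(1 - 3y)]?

2644917

The denominator gives the recurrence a_n = 5a_(n−1) − 6a_(n−2) for n ≥ 3; the numerator fixes a_0 = 2, a_1 = 9, a_2 = 33.
Iterating: 2, 9, 33, 111, 357, 1119, 3453, 10551, 32037, 96879, 292173, 879591, 2644917, so a_12 = 2644917.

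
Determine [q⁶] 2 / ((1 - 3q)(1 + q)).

Partial fractions give a closed form: a_n = (3/2)·3^n + (1/2)·(-1)^n.
At n = 6: a_6 = 1094.

1094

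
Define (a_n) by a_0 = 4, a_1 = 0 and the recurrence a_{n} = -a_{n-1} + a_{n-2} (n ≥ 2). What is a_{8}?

52

The ordinary generating function has denominator 1 + z - z^2.
Iterating the recurrence: a_0,…,a_{8} = 4, 0, 4, -4, 8, -12, 20, -32, 52.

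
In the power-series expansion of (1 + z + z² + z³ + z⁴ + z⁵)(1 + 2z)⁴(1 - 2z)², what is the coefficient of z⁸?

80

(1 + z + z² + z³ + z⁴ + z⁵) has coefficients 1,1,1,1,1,1 for degrees 0…5.
(1 + 2z)⁴ has coefficients 1,8,24,32,16,0,0,0,0 for degrees 0…8.
Finally multiplying by (1 - 2z)², the product of all factors after the first has coefficients 1,4,-4,-32,-16,64,64,0,0 for degrees 0…8.
[z⁸] = 1·0 + 1·0 + 1·64 + 1·64 + 1·(-16) + 1·(-32) = 80.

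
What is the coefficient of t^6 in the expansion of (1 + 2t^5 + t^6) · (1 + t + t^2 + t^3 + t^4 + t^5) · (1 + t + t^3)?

(1 + 2t^5 + t^6) has coefficients 1,0,0,0,0,2,1 for degrees 0…6.
(1 + t + t^2 + t^3 + t^4 + t^5) has coefficients 1,1,1,1,1,1,0 for degrees 0…6.
Finally multiplying by (1 + t + t^3), the product of all factors after the first has coefficients 1,2,2,3,3,3,2 for degrees 0…6.
[t^6] = 1·2 + 2·2 + 1·1 = 7.

7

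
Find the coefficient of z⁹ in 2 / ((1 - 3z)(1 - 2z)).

Partial fractions give a closed form: a_n = (6)·3^n + (-4)·2^n.
At n = 9: a_9 = 116050.

116050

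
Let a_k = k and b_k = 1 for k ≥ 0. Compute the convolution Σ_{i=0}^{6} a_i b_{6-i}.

21

This is [x^6] in the product of the two ordinary generating functions.
Σ = 0·1 + 1·1 + 2·1 + 3·1 + 4·1 + 5·1 + 6·1 = 21.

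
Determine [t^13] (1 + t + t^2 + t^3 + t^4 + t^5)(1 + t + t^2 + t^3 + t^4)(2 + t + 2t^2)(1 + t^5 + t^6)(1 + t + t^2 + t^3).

(1 + t + t^2 + t^3 + t^4 + t^5) has coefficients 1,1,1,1,1,1 for degrees 0…5.
(1 + t + t^2 + t^3 + t^4) has coefficients 1,1,1,1,1,0,0,0,0,0,0,0,0,0 for degrees 0…13.
Multiplying by (2 + t + 2t^2) gives running coefficients 2,3,5,5,5,3,2,0,0,0,0,0,0,0 for degrees 0…13.
Multiplying by (1 + t^5 + t^6) gives running coefficients 2,3,5,5,5,5,7,8,10,10,8,5,2,0 for degrees 0…13.
Finally multiplying by (1 + t + t^2 + t^3), the product of all factors after the first has coefficients 2,5,10,15,18,20,22,25,30,35,36,33,25,15 for degrees 0…13.
[t^13] = 1·15 + 1·25 + 1·33 + 1·36 + 1·35 + 1·30 = 174.

174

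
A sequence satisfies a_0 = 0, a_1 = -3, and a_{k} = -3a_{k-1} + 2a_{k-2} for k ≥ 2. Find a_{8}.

The ordinary generating function has denominator 1 + 3x - 2x^2.
Iterating the recurrence: a_0,…,a_{8} = 0, -3, 9, -33, 117, -417, 1485, -5289, 18837.

18837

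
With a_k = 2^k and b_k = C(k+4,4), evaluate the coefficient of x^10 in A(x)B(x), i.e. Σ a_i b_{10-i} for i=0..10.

This is [x^10] in the product of the two ordinary generating functions.
Σ = 1·1001 + 2·715 + 4·495 + 8·330 + 16·210 + 32·126 + 64·70 + 128·35 + 256·15 + 512·5 + 1024·1 = 30827.

30827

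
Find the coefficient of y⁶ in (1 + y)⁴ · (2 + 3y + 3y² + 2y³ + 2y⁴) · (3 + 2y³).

(1 + y)⁴ has coefficients 1,4,6,4,1 for degrees 0…4.
(2 + 3y + 3y² + 2y³ + 2y⁴) has coefficients 2,3,3,2,2,0,0 for degrees 0…6.
Finally multiplying by (3 + 2y³), the product of all factors after the first has coefficients 6,9,9,10,12,6,4 for degrees 0…6.
[y⁶] = 1·4 + 4·6 + 6·12 + 4·10 + 1·9 = 149.

149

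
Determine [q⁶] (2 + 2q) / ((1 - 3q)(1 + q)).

1458

Partial fractions give a closed form: a_n = (2)·3^n.
At n = 6: a_6 = 1458.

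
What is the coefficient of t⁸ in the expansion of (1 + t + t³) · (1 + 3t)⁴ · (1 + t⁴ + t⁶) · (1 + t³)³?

909

(1 + t + t³) has coefficients 1,1,0,1 for degrees 0…3.
(1 + 3t)⁴ has coefficients 1,12,54,108,81,0,0,0,0 for degrees 0…8.
Multiplying by (1 + t⁴ + t⁶) gives running coefficients 1,12,54,108,82,12,55,120,135 for degrees 0…8.
Finally multiplying by (1 + t³)³, the product of all factors after the first has coefficients 1,12,54,111,118,174,382,402,333 for degrees 0…8.
[t⁸] = 1·333 + 1·402 + 1·174 = 909.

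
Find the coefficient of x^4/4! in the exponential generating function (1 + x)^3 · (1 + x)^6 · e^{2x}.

The EGF product rule gives c_4 = Σ_{k_1+k_2+k_3=4} C(4; k_1,k_2,k_3) · ∏ g_i(k_i), where (1+x)^3 gives the falling factorial (3)_k; (1+x)^6 gives the falling factorial (6)_k; e^{2x} gives (2)^k.
g_1(k) for k = 0…4: 1, 3, 6, 6, 0.
g_2(k) for k = 0…4: 1, 6, 30, 120, 360.
g_3(k) for k = 0…4: 1, 2, 4, 8, 16.
First combine the last two factors: h(k) = Σ_j C(k,j)·g_2(j)·g_3(k−j) for k = 0…4: 1, 8, 58, 380, 2248.
c_4 = Σ_k C(4,k)·g_1(k)·h(4−k) = 1·1·2248 + 4·3·380 + 6·6·58 + 4·6·8 = 2248 + 4560 + 2088 + 192 = 9088.

9088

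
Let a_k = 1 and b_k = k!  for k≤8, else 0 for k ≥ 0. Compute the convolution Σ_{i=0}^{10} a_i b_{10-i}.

46234

The convolution is the t^10 coefficient of A(t)B(t).
Σ = 1·0 + 1·0 + 1·40320 + 1·5040 + 1·720 + 1·120 + 1·24 + 1·6 + 1·2 + 1·1 + 1·1 = 46234.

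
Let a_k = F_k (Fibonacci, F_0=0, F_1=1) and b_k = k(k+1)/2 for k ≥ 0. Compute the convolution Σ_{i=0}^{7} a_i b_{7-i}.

97

This is [x^7] in the product of the two ordinary generating functions.
Σ = 0·28 + 1·21 + 1·15 + 2·10 + 3·6 + 5·3 + 8·1 + 13·0 = 97.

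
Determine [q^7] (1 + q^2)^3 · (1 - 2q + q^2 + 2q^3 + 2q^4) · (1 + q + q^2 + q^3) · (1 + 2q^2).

38

(1 + q^2)^3 has coefficients 1,0,3,0,3,0,1 for degrees 0…6.
(1 - 2q + q^2 + 2q^3 + 2q^4) has coefficients 1,-2,1,2,2,0,0,0 for degrees 0…7.
Multiplying by (1 + q + q^2 + q^3) gives running coefficients 1,-1,0,2,3,5,4,2 for degrees 0…7.
Finally multiplying by (1 + 2q^2), the product of all factors after the first has coefficients 1,-1,2,0,3,9,10,12 for degrees 0…7.
[q^7] = 1·12 + 3·9 + 3·0 + 1·(-1) = 38.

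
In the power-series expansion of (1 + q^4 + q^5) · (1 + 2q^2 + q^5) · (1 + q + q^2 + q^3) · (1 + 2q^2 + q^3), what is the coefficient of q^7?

(1 + q^4 + q^5) has coefficients 1,0,0,0,1,1 for degrees 0…5.
(1 + 2q^2 + q^5) has coefficients 1,0,2,0,0,1,0,0 for degrees 0…7.
Multiplying by (1 + q + q^2 + q^3) gives running coefficients 1,1,3,3,2,3,1,1 for degrees 0…7.
Finally multiplying by (1 + 2q^2 + q^3), the product of all factors after the first has coefficients 1,1,5,6,9,12,8,9 for degrees 0…7.
[q^7] = 1·9 + 1·6 + 1·5 = 20.

20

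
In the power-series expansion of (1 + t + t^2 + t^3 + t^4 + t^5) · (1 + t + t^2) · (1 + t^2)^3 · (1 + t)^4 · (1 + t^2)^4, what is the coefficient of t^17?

(1 + t + t^2 + t^3 + t^4 + t^5) has coefficients 1,1,1,1,1,1 for degrees 0…5.
(1 + t + t^2) has coefficients 1,1,1,0,0,0,0,0,0,0,0,0,0,0,0,0,0,0 for degrees 0…17.
Multiplying by (1 + t^2)^3 gives running coefficients 1,1,4,3,6,3,4,1,1,0,0,0,0,0,0,0,0,0 for degrees 0…17.
Multiplying by (1 + t)^4 gives running coefficients 1,5,14,29,47,62,68,62,47,29,14,5,1,0,0,0,0,0 for degrees 0…17.
Finally multiplying by (1 + t^2)^4, the product of all factors after the first has coefficients 1,5,18,49,109,208,344,504,658,770,812,770,658,504,344,208,109,49 for degrees 0…17.
[t^17] = 1·49 + 1·109 + 1·208 + 1·344 + 1·504 + 1·658 = 1872.

1872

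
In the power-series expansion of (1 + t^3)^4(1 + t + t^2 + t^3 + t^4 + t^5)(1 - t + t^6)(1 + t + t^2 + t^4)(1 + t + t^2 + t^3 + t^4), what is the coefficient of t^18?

162

(1 + t^3)^4 has coefficients 1,0,0,4,0,0,6,0,0,4,0,0,1 for degrees 0…12.
(1 + t + t^2 + t^3 + t^4 + t^5) has coefficients 1,1,1,1,1,1,0,0,0,0,0,0,0,0,0,0,0,0,0 for degrees 0…18.
Multiplying by (1 - t + t^6) gives running coefficients 1,0,0,0,0,0,0,1,1,1,1,1,0,0,0,0,0,0,0 for degrees 0…18.
Multiplying by (1 + t + t^2 + t^4) gives running coefficients 1,1,1,0,1,0,0,1,2,3,3,4,3,2,1,1,0,0,0 for degrees 0…18.
Finally multiplying by (1 + t + t^2 + t^3 + t^4), the product of all factors after the first has coefficients 1,2,3,3,4,3,2,2,4,6,9,13,15,15,13,11,7,4,2 for degrees 0…18.
[t^18] = 1·2 + 4·11 + 6·15 + 4·6 + 1·2 = 162.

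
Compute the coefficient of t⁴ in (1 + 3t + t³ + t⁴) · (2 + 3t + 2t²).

(1 + 3t + t³ + t⁴) has coefficients 1,3,0,1,1 for degrees 0…4.
(2 + 3t + 2t²) has coefficients 2,3,2,0,0 for degrees 0…4.
[t⁴] = 1·0 + 3·0 + 1·3 + 1·2 = 5.

5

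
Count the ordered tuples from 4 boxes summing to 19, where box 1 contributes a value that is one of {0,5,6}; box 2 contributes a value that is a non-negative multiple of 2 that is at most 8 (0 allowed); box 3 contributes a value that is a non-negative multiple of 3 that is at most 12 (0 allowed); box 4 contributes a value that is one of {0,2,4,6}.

16

The generating function for the choices is (1 + z^5 + z^6)·(1 + z^2 + z^4 + z^6 + z^8)·(1 + z^3 + z^6 + z^9 + z^12)·(1 + z^2 + z^4 + z^6); the count is [z^19].
(1 + z^5 + z^6) has coefficients 1,0,0,0,0,1,1 for degrees 0…6.
(1 + z^2 + z^4 + z^6 + z^8) has coefficients 1,0,1,0,1,0,1,0,1,0,0,0,0,0,0,0,0,0,0,0 for degrees 0…19.
Multiplying by (1 + z^3 + z^6 + z^9 + z^12) gives running coefficients 1,0,1,1,1,1,2,1,2,2,1,2,2,1,2,1,1,1,1,0 for degrees 0…19.
Finally multiplying by (1 + z^2 + z^4 + z^6), the product of all factors after the first has coefficients 1,0,2,1,3,2,5,3,6,5,6,6,7,6,7,6,6,5,6,3 for degrees 0…19.
[z^19] = 1·3 + 1·7 + 1·6 = 16.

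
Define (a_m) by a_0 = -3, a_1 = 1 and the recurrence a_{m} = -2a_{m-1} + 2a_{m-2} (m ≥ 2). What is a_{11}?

58400

The ordinary generating function has denominator 1 + 2q - 2q^2.
Iterating the recurrence: a_0,…,a_{11} = -3, 1, -8, 18, -52, 140, -384, 1048, -2864, 7824, -21376, 58400.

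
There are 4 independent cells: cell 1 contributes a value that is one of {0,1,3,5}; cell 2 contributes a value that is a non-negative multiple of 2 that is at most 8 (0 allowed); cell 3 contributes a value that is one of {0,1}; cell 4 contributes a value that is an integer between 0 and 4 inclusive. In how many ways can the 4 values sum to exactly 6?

The generating function for the choices is (1 + y + y³ + y⁵)·(1 + y² + y⁴ + y⁶ + y⁸)·(1 + y)·(1 + y + y² + y³ + y⁴); the count is [y⁶].
(1 + y + y³ + y⁵) has coefficients 1,1,0,1,0,1 for degrees 0…5.
(1 + y² + y⁴ + y⁶ + y⁸) has coefficients 1,0,1,0,1,0,1 for degrees 0…6.
Multiplying by (1 + y) gives running coefficients 1,1,1,1,1,1,1 for degrees 0…6.
Finally multiplying by (1 + y + y² + y³ + y⁴), the product of all factors after the first has coefficients 1,2,3,4,5,5,5 for degrees 0…6.
[y⁶] = 1·5 + 1·5 + 1·4 + 1·2 = 16.

16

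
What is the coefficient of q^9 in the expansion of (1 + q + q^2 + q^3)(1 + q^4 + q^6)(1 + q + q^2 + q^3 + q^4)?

7

(1 + q + q^2 + q^3) has coefficients 1,1,1,1 for degrees 0…3.
(1 + q^4 + q^6) has coefficients 1,0,0,0,1,0,1,0,0,0 for degrees 0…9.
Finally multiplying by (1 + q + q^2 + q^3 + q^4), the product of all factors after the first has coefficients 1,1,1,1,2,1,2,2,2,1 for degrees 0…9.
[q^9] = 1·1 + 1·2 + 1·2 + 1·2 = 7.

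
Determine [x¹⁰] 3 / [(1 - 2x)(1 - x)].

Partial fractions give a closed form: a_n = (6)·2^n + (-3)·1^n.
At n = 10: a_10 = 6141.

6141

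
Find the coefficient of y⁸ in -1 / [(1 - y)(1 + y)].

-1

Partial fractions give a closed form: a_n = (-1/2)·1^n + (-1/2)·(-1)^n.
At n = 8: a_8 = -1.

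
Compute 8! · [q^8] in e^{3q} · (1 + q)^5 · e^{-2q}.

The EGF product rule gives c_8 = Σ_{k_1+k_2+k_3=8} C(8; k_1,k_2,k_3) · ∏ g_i(k_i), where e^{3q} gives (3)^k; (1+q)^5 gives the falling factorial (5)_k; e^{-2q} gives (-2)^k.
g_1(k) for k = 0…8: 1, 3, 9, 27, 81, 243, 729, 2187, 6561.
g_2(k) for k = 0…8: 1, 5, 20, 60, 120, 120, 0, 0, 0.
g_3(k) for k = 0…8: 1, -2, 4, -8, 16, -32, 64, -128, 256.
First combine the last two factors: h(k) = Σ_j C(k,j)·g_2(j)·g_3(k−j) for k = 0…8: 1, 3, 4, -8, -24, 88, 64, -1248, 4096.
c_8 = Σ_k C(8,k)·g_1(k)·h(8−k) = 1·1·4096 + 8·3·(-1248) + 28·9·64 + 56·27·88 + 70·81·(-24) + 56·243·(-8) + 28·729·4 + 8·2187·3 + 1·6561·1 = 4096 − 29952 + 16128 + 133056 − 136080 − 108864 + 81648 + 52488 + 6561 = 19081.

19081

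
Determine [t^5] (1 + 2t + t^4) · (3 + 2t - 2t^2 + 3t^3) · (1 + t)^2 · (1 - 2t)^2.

(1 + 2t + t^4) has coefficients 1,2,0,0,1 for degrees 0…4.
(3 + 2t - 2t^2 + 3t^3) has coefficients 3,2,-2,3,0,0 for degrees 0…5.
Multiplying by (1 + t)^2 gives running coefficients 3,8,5,1,4,3 for degrees 0…5.
Finally multiplying by (1 - 2t)^2, the product of all factors after the first has coefficients 3,-4,-15,13,20,-9 for degrees 0…5.
[t^5] = 1·(-9) + 2·20 + 1·(-4) = 27.

27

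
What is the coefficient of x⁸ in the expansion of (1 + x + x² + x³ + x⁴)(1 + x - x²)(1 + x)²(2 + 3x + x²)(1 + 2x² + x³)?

41

(1 + x + x² + x³ + x⁴) has coefficients 1,1,1,1,1 for degrees 0…4.
(1 + x - x²) has coefficients 1,1,-1,0,0,0,0,0,0 for degrees 0…8.
Multiplying by (1 + x)² gives running coefficients 1,3,2,-1,-1,0,0,0,0 for degrees 0…8.
Multiplying by (2 + 3x + x²) gives running coefficients 2,9,14,7,-3,-4,-1,0,0 for degrees 0…8.
Finally multiplying by (1 + 2x² + x³), the product of all factors after the first has coefficients 2,9,18,27,34,24,0,-11,-6 for degrees 0…8.
[x⁸] = 1·(-6) + 1·(-11) + 1·0 + 1·24 + 1·34 = 41.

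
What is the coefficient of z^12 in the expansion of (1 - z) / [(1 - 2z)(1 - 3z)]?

The denominator gives the recurrence a_n = 5a_(n−1) − 6a_(n−2) for n ≥ 2; the numerator fixes a_0 = 1, a_1 = 4.
Iterating: 1, 4, 14, 46, 146, 454, 1394, 4246, 12866, 38854, 117074, 352246, 1058786, so a_12 = 1058786.

1058786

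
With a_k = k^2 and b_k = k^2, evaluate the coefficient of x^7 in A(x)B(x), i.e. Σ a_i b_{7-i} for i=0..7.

The convolution is the x^7 coefficient of A(x)B(x).
Σ = 0·49 + 1·36 + 4·25 + 9·16 + 16·9 + 25·4 + 36·1 + 49·0 = 560.

560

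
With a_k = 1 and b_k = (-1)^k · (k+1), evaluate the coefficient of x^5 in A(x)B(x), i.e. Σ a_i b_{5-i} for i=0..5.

-3

The convolution is the x^5 coefficient of A(x)B(x).
Σ = 1·(-6) + 1·5 + 1·(-4) + 1·3 + 1·(-2) + 1·1 = -3.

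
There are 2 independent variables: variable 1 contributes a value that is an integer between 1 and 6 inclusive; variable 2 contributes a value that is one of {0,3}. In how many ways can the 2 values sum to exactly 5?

2

The generating function for the choices is (q + q² + q³ + q⁴ + q⁵ + q⁶)·(1 + q³); the count is [q⁵].
(q + q² + q³ + q⁴ + q⁵ + q⁶) has coefficients 0,1,1,1,1,1 for degrees 0…5.
(1 + q³) has coefficients 1,0,0,1,0,0 for degrees 0…5.
[q⁵] = 1·0 + 1·1 + 1·0 + 1·0 + 1·1 = 2.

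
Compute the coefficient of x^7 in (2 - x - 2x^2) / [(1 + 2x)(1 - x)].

-171

The denominator gives the recurrence a_n = −a_(n−1) + 2a_(n−2) for n ≥ 3; the numerator fixes a_0 = 2, a_1 = -3, a_2 = 5.
Iterating: 2, -3, 5, -11, 21, -43, 85, -171, so a_7 = -171.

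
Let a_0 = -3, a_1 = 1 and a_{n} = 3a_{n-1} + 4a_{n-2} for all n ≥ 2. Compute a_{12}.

The ordinary generating function has denominator 1 - 3z - 4z^2.
Iterating the recurrence: a_0,…,a_{12} = -3, 1, -9, -23, -105, -407, -1641, -6551, -26217, -104855, -419433, -1677719, -6710889.

-6710889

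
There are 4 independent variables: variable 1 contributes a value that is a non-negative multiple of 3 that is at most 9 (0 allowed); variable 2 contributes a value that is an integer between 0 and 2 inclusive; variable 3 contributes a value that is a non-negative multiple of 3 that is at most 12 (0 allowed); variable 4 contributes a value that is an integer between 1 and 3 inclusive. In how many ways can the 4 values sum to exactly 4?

4

The generating function for the choices is (1 + z³ + z⁶ + z⁹)·(1 + z + z²)·(1 + z³ + z⁶ + z⁹ + z¹²)·(z + z² + z³); the count is [z⁴].
(1 + z³ + z⁶ + z⁹) has coefficients 1,0,0,1,0 for degrees 0…4.
(1 + z + z²) has coefficients 1,1,1,0,0 for degrees 0…4.
Multiplying by (1 + z³ + z⁶ + z⁹ + z¹²) gives running coefficients 1,1,1,1,1 for degrees 0…4.
Finally multiplying by (z + z² + z³), the product of all factors after the first has coefficients 0,1,2,3,3 for degrees 0…4.
[z⁴] = 1·3 + 1·1 = 4.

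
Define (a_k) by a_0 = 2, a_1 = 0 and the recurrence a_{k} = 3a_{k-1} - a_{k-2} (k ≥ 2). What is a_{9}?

-1974

The ordinary generating function has denominator 1 - 3x + x^2.
Iterating the recurrence: a_0,…,a_{9} = 2, 0, -2, -6, -16, -42, -110, -288, -754, -1974.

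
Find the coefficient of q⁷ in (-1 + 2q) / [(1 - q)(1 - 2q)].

-1

The denominator gives the recurrence a_n = 3a_(n−1) − 2a_(n−2) for n ≥ 3; the numerator fixes a_0 = -1, a_1 = -1, a_2 = -1.
Iterating: -1, -1, -1, -1, -1, -1, -1, -1, so a_7 = -1.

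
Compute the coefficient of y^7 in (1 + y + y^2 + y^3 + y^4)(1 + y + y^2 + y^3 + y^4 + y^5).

(1 + y + y^2 + y^3 + y^4) has coefficients 1,1,1,1,1 for degrees 0…4.
(1 + y + y^2 + y^3 + y^4 + y^5) has coefficients 1,1,1,1,1,1,0,0 for degrees 0…7.
[y^7] = 1·0 + 1·0 + 1·1 + 1·1 + 1·1 = 3.

3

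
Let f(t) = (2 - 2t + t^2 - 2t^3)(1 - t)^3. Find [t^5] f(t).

(2 - 2t + t^2 - 2t^3) has coefficients 2,-2,1,-2 for degrees 0…3.
(1 - t)^3 has coefficients 1,-3,3,-1,0,0 for degrees 0…5.
[t^5] = 2·0 − 2·0 + 1·(-1) − 2·3 = -7.

-7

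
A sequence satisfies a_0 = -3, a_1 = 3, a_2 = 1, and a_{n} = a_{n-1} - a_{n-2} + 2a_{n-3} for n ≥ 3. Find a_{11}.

The ordinary generating function has denominator 1 - t + t^2 - 2t^3.
Iterating the recurrence: a_0,…,a_{11} = -3, 3, 1, -8, -3, 7, -6, -19, 1, 8, -31, -37.

-37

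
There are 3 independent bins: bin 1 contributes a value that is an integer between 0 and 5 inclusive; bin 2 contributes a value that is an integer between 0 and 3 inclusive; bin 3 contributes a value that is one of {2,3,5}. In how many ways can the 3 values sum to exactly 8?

11

The generating function for the choices is (1 + y + y² + y³ + y⁴ + y⁵)·(1 + y + y² + y³)·(y² + y³ + y⁵); the count is [y⁸].
(1 + y + y² + y³ + y⁴ + y⁵) has coefficients 1,1,1,1,1,1 for degrees 0…5.
(1 + y + y² + y³) has coefficients 1,1,1,1,0,0,0,0,0 for degrees 0…8.
Finally multiplying by (y² + y³ + y⁵), the product of all factors after the first has coefficients 0,0,1,2,2,3,2,1,1 for degrees 0…8.
[y⁸] = 1·1 + 1·1 + 1·2 + 1·3 + 1·2 + 1·2 = 11.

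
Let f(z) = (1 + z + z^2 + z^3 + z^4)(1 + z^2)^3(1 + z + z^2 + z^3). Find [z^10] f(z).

(1 + z + z^2 + z^3 + z^4) has coefficients 1,1,1,1,1 for degrees 0…4.
(1 + z^2)^3 has coefficients 1,0,3,0,3,0,1,0,0,0,0 for degrees 0…10.
Finally multiplying by (1 + z + z^2 + z^3), the product of all factors after the first has coefficients 1,1,4,4,6,6,4,4,1,1,0 for degrees 0…10.
[z^10] = 1·0 + 1·1 + 1·1 + 1·4 + 1·4 = 10.

10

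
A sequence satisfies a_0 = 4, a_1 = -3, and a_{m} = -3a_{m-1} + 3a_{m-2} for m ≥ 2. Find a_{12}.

11865204

The ordinary generating function has denominator 1 + 3t - 3t^2.
Iterating the recurrence: a_0,…,a_{12} = 4, -3, 21, -72, 279, -1053, 3996, -15147, 57429, -217728, 825471, -3129597, 11865204.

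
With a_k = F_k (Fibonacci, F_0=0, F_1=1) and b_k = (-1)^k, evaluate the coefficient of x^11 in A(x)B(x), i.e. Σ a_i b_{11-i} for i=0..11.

56

This is [x^11] in the product of the two ordinary generating functions.
Σ = 0·(-1) + 1·1 + 1·(-1) + 2·1 + 3·(-1) + 5·1 + 8·(-1) + 13·1 + 21·(-1) + 34·1 + 55·(-1) + 89·1 = 56.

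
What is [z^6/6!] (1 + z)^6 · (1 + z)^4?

The EGF product rule gives c_6 = Σ_{k_1+k_2=6} C(6; k_1,k_2) · ∏ g_i(k_i), where (1+z)^6 gives the falling factorial (6)_k; (1+z)^4 gives the falling factorial (4)_k.
g_1(k) for k = 0…6: 1, 6, 30, 120, 360, 720, 720.
g_2(k) for k = 0…6: 1, 4, 12, 24, 24, 0, 0.
c_6 = Σ_k C(6,k)·g_1(k)·g_2(6−k) = 15·30·24 + 20·120·24 + 15·360·12 + 6·720·4 + 1·720·1 = 10800 + 57600 + 64800 + 17280 + 720 = 151200.

151200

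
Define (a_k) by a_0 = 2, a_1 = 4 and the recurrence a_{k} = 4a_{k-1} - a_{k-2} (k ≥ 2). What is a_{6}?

2702

The ordinary generating function has denominator 1 - 4z + z^2.
Iterating the recurrence: a_0,…,a_{6} = 2, 4, 14, 52, 194, 724, 2702.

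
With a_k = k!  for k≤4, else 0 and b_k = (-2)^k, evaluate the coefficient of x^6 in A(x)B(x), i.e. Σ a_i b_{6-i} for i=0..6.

112

The convolution is the x^6 coefficient of A(x)B(x).
Σ = 1·64 + 1·(-32) + 2·16 + 6·(-8) + 24·4 + 0·(-2) + 0·1 = 112.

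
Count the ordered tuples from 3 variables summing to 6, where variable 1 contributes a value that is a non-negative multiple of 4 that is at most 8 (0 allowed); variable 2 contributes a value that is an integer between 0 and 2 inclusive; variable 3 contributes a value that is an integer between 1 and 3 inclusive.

2

The generating function for the choices is (1 + t⁴ + t⁸)·(1 + t + t²)·(t + t² + t³); the count is [t⁶].
(1 + t⁴ + t⁸) has coefficients 1,0,0,0,1,0,0 for degrees 0…6.
(1 + t + t²) has coefficients 1,1,1,0,0,0,0 for degrees 0…6.
Finally multiplying by (t + t² + t³), the product of all factors after the first has coefficients 0,1,2,3,2,1,0 for degrees 0…6.
[t⁶] = 1·0 + 1·2 = 2.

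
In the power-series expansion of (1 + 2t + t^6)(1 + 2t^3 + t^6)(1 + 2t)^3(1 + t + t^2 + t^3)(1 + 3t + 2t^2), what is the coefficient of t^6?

(1 + 2t + t^6) has coefficients 1,2,0,0,0,0,1 for degrees 0…6.
(1 + 2t^3 + t^6) has coefficients 1,0,0,2,0,0,1 for degrees 0…6.
Multiplying by (1 + 2t)^3 gives running coefficients 1,6,12,10,12,24,17 for degrees 0…6.
Multiplying by (1 + t + t^2 + t^3) gives running coefficients 1,7,19,29,40,58,63 for degrees 0…6.
Finally multiplying by (1 + 3t + 2t^2), the product of all factors after the first has coefficients 1,10,42,100,165,236,317 for degrees 0…6.
[t^6] = 1·317 + 2·236 + 1·1 = 790.

790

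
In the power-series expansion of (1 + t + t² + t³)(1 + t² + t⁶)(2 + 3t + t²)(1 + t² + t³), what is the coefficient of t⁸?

(1 + t + t² + t³) has coefficients 1,1,1,1 for degrees 0…3.
(1 + t² + t⁶) has coefficients 1,0,1,0,0,0,1,0,0 for degrees 0…8.
Multiplying by (2 + 3t + t²) gives running coefficients 2,3,3,3,1,0,2,3,1 for degrees 0…8.
Finally multiplying by (1 + t² + t³), the product of all factors after the first has coefficients 2,3,5,8,7,6,6,4,3 for degrees 0…8.
[t⁸] = 1·3 + 1·4 + 1·6 + 1·6 = 19.

19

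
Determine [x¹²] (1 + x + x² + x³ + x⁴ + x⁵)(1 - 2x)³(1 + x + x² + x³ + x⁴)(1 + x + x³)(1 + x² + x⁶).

(1 + x + x² + x³ + x⁴ + x⁵) has coefficients 1,1,1,1,1,1 for degrees 0…5.
(1 - 2x)³ has coefficients 1,-6,12,-8,0,0,0,0,0,0,0,0,0 for degrees 0…12.
Multiplying by (1 + x + x² + x³ + x⁴) gives running coefficients 1,-5,7,-1,-1,-2,4,-8,0,0,0,0,0 for degrees 0…12.
Multiplying by (1 + x + x³) gives running coefficients 1,-4,2,7,-7,4,1,-5,-10,4,-8,0,0 for degrees 0…12.
Finally multiplying by (1 + x² + x⁶), the product of all factors after the first has coefficients 1,-4,3,3,-5,11,-5,-5,-7,6,-25,8,-7 for degrees 0…12.
[x¹²] = 1·(-7) + 1·8 + 1·(-25) + 1·6 + 1·(-7) + 1·(-5) = -30.

-30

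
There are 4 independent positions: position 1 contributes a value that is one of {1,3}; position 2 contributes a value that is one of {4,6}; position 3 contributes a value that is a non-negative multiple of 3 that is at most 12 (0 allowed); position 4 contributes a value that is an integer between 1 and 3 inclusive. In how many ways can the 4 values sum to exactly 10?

The generating function for the choices is (x + x³)·(x⁴ + x⁶)·(1 + x³ + x⁶ + x⁹ + x¹²)·(x + x² + x³); the count is [x¹⁰].
(x + x³) has coefficients 0,1,0,1 for degrees 0…3.
(x⁴ + x⁶) has coefficients 0,0,0,0,1,0,1,0,0,0,0 for degrees 0…10.
Multiplying by (1 + x³ + x⁶ + x⁹ + x¹²) gives running coefficients 0,0,0,0,1,0,1,1,0,1,1 for degrees 0…10.
Finally multiplying by (x + x² + x³), the product of all factors after the first has coefficients 0,0,0,0,0,1,1,2,2,2,2 for degrees 0…10.
[x¹⁰] = 1·2 + 1·2 = 4.

4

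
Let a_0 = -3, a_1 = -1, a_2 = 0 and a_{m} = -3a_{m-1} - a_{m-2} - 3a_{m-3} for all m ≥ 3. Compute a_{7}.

658

The ordinary generating function has denominator 1 + 3x + x^2 + 3x^3.
Iterating the recurrence: a_0,…,a_{7} = -3, -1, 0, 10, -27, 71, -216, 658.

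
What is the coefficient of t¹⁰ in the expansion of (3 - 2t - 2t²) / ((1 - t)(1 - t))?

The denominator gives the recurrence a_n = 2a_(n−1) − a_(n−2) for n ≥ 3; the numerator fixes a_0 = 3, a_1 = 4, a_2 = 3.
Iterating: 3, 4, 3, 2, 1, 0, -1, -2, -3, -4, -5, so a_10 = -5.

-5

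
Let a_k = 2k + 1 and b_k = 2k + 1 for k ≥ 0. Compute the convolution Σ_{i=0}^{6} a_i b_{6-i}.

231

This is [x^6] in the product of the two ordinary generating functions.
Σ = 1·13 + 3·11 + 5·9 + 7·7 + 9·5 + 11·3 + 13·1 = 231.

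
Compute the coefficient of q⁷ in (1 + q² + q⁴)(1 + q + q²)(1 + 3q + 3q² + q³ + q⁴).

9

(1 + q² + q⁴) has coefficients 1,0,1,0,1 for degrees 0…4.
(1 + q + q²) has coefficients 1,1,1,0,0,0,0,0 for degrees 0…7.
Finally multiplying by (1 + 3q + 3q² + q³ + q⁴), the product of all factors after the first has coefficients 1,4,7,7,5,2,1,0 for degrees 0…7.
[q⁷] = 1·0 + 1·2 + 1·7 = 9.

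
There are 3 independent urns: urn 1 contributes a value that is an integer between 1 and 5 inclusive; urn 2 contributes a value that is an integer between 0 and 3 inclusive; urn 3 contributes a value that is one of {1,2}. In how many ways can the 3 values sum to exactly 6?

The generating function for the choices is (y + y² + y³ + y⁴ + y⁵)·(1 + y + y² + y³)·(y + y²); the count is [y⁶].
(y + y² + y³ + y⁴ + y⁵) has coefficients 0,1,1,1,1,1 for degrees 0…5.
(1 + y + y² + y³) has coefficients 1,1,1,1,0,0,0 for degrees 0…6.
Finally multiplying by (y + y²), the product of all factors after the first has coefficients 0,1,2,2,2,1,0 for degrees 0…6.
[y⁶] = 1·1 + 1·2 + 1·2 + 1·2 + 1·1 = 8.

8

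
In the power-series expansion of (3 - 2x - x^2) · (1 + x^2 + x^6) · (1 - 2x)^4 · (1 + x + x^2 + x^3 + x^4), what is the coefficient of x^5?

(3 - 2x - x^2) has coefficients 3,-2,-1 for degrees 0…2.
(1 + x^2 + x^6) has coefficients 1,0,1,0,0,0 for degrees 0…5.
Multiplying by (1 - 2x)^4 gives running coefficients 1,-8,25,-40,40,-32 for degrees 0…5.
Finally multiplying by (1 + x + x^2 + x^3 + x^4), the product of all factors after the first has coefficients 1,-7,18,-22,18,-15 for degrees 0…5.
[x^5] = 3·(-15) − 2·18 − 1·(-22) = -59.

-59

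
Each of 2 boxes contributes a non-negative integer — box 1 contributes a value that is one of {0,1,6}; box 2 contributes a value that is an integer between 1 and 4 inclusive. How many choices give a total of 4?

2

The generating function for the choices is (1 + x + x^6)·(x + x^2 + x^3 + x^4); the count is [x^4].
(1 + x + x^6) has coefficients 1,1,0,0,0 for degrees 0…4.
(x + x^2 + x^3 + x^4) has coefficients 0,1,1,1,1 for degrees 0…4.
[x^4] = 1·1 + 1·1 = 2.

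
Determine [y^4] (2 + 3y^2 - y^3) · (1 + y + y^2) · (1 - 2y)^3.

(2 + 3y^2 - y^3) has coefficients 2,0,3,-1 for degrees 0…3.
(1 + y + y^2) has coefficients 1,1,1,0,0 for degrees 0…4.
Finally multiplying by (1 - 2y)^3, the product of all factors after the first has coefficients 1,-5,7,-2,4 for degrees 0…4.
[y^4] = 2·4 + 3·7 − 1·(-5) = 34.

34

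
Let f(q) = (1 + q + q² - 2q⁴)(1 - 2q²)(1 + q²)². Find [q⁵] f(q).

(1 + q + q² - 2q⁴) has coefficients 1,1,1,0,-2 for degrees 0…4.
(1 - 2q²) has coefficients 1,0,-2,0,0,0 for degrees 0…5.
Finally multiplying by (1 + q²)², the product of all factors after the first has coefficients 1,0,0,0,-3,0 for degrees 0…5.
[q⁵] = 1·0 + 1·(-3) + 1·0 − 2·0 = -3.

-3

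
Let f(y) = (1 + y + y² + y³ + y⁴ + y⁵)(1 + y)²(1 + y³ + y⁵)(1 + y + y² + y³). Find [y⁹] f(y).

(1 + y + y² + y³ + y⁴ + y⁵) has coefficients 1,1,1,1,1,1 for degrees 0…5.
(1 + y)² has coefficients 1,2,1,0,0,0,0,0,0,0 for degrees 0…9.
Multiplying by (1 + y³ + y⁵) gives running coefficients 1,2,1,1,2,2,2,1,0,0 for degrees 0…9.
Finally multiplying by (1 + y + y² + y³), the product of all factors after the first has coefficients 1,3,4,5,6,6,7,7,5,3 for degrees 0…9.
[y⁹] = 1·3 + 1·5 + 1·7 + 1·7 + 1·6 + 1·6 = 34.

34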